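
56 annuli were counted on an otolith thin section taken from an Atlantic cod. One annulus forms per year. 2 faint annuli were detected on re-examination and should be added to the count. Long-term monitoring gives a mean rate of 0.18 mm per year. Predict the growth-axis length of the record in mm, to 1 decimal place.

10.4 mm

True annulus count = 56 + 2 = 58.
Length ≈ 0.18 × 58 = 10.4 mm.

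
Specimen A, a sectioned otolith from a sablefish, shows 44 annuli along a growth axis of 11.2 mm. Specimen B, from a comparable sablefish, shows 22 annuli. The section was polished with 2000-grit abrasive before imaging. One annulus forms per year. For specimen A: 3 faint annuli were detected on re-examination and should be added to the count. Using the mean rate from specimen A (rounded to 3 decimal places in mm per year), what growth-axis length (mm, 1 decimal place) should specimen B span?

5.2 mm

Specimen A: after corrections the count is 44 + 3 = 47 annuli.
A: 11.2 mm over 47 years gives 11.2 / 47 ≈ 0.238 mm per year.
Length of B = 0.238 × 22 = 5.2 mm.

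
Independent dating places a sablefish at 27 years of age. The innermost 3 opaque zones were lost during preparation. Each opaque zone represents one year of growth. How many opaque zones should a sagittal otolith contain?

24 opaque zones

At one opaque zone per year, 27 years correspond to 27 opaque zones.
Subtracting the 3 opaque zones not captured gives 27 − 3 = 24 opaque zones in the record.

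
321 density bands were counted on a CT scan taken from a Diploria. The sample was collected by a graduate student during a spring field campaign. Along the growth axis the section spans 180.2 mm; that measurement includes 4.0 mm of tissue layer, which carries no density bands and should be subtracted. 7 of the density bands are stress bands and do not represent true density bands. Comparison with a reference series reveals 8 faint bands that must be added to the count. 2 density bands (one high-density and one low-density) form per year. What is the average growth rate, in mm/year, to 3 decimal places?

1.094 mm/year

Correcting the raw count gives 321 − 7 + 8 = 322 true density bands.
322 density bands at 2 per year is 322 / 2 = 161 years.
The growth record spans 180.2 − 4.0 = 176.2 mm.
Mean rate = 176.2 mm / 161 years ≈ 1.094 mm/year.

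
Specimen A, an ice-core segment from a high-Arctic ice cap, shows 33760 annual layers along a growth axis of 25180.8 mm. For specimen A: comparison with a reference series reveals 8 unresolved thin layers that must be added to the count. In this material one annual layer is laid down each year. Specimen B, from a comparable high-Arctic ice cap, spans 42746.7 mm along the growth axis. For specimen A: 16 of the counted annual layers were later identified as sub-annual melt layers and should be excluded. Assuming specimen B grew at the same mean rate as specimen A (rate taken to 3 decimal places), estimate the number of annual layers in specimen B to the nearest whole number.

57301 annual layers

Specimen A: true annual layer count = 33760 − 16 + 8 = 33752.
A: Mean rate = 25180.8 mm / 33752 years ≈ 0.746 mm per year.
Specimen B: 42746.7 mm / 0.746 mm per year = 57301.21 years ≈ 57301 annual layers.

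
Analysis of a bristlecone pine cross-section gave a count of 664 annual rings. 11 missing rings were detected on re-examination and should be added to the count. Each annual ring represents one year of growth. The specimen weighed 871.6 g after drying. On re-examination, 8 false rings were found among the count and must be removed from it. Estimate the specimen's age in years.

667 yr

After corrections the count is 664 − 8 + 11 = 667 annual rings.
At one annual ring per year, that is 667 years.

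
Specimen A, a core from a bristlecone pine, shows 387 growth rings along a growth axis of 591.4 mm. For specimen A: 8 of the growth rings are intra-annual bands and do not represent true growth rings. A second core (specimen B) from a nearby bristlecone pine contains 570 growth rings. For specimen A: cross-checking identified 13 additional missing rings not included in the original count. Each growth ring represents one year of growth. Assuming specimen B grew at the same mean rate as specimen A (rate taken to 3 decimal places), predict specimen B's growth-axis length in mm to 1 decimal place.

860.1 mm

Specimen A: adjusted count: 387 − 8 + 13 = 392 growth rings.
A: 591.4 mm over 392 years gives 591.4 / 392 ≈ 1.509 mm/yr.
B's length ≈ 1.509 × 570 = 860.1 mm.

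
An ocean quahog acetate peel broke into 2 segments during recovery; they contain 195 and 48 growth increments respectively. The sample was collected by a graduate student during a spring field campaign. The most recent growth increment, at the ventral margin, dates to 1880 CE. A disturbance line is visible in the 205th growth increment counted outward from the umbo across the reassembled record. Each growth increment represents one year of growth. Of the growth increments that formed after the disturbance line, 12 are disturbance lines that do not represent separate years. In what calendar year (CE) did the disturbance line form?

Total growth increments = 195 + 48 = 243.
The disturbance line sits at growth increment 205 from the umbo, so 243 − 205 = 38 growth increments formed after it.
38 − 12 false = 26 true growth increments after the disturbance line.
1880 − 26 = 1854 CE.

1854 CE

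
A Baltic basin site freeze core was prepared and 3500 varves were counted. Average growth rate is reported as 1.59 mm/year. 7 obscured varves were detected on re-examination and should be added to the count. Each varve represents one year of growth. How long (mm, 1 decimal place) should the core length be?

Adjusted count: 3500 + 7 = 3507 varves.
3507 years at 1.59 mm/year gives 1.59 × 3507 = 5576.1 mm.

5576.1 mm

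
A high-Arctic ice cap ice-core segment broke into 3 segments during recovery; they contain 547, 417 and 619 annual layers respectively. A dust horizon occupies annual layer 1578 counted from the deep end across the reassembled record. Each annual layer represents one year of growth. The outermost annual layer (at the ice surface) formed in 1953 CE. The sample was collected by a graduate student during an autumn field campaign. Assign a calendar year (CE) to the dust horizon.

1948 CE

Total annual layers = 547 + 417 + 619 = 1583.
1583 − 1578 = 5 annual layers lie beyond the dust horizon toward the ice surface.
The annual layer at the ice surface is 1953 CE, so the dust horizon dates to 1953 − 5 = 1948 CE.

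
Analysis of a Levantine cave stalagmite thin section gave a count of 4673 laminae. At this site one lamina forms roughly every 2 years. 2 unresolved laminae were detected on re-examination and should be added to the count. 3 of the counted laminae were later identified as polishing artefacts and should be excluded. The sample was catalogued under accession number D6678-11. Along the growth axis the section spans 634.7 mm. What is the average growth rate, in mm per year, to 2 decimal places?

Adjusted count: 4673 − 3 + 2 = 4672 laminae.
At 2 years per lamina, 4672 × 2 = 9344 years.
634.7 mm over 9344 years gives 634.7 / 9344 ≈ 0.07 mm per year.

0.07 mm per year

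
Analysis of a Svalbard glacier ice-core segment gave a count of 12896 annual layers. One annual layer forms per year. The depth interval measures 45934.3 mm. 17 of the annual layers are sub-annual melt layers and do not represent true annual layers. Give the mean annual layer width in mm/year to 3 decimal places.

3.567 mm/year

Correcting the raw count gives 12896 − 17 = 12879 true annual layers.
45934.3 mm over 12879 years gives 45934.3 / 12879 ≈ 3.567 mm/year.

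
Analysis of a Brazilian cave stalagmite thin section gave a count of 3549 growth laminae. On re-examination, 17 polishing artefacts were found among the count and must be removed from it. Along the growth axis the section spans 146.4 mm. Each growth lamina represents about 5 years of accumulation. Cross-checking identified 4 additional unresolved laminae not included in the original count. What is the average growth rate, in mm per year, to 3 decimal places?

0.008 mm per year

True growth lamina count = 3549 − 17 + 4 = 3536.
Multiplying by 5 years per growth lamina: 3536 × 5 = 17680 years.
146.4 mm over 17680 years gives 146.4 / 17680 ≈ 0.008 mm per year.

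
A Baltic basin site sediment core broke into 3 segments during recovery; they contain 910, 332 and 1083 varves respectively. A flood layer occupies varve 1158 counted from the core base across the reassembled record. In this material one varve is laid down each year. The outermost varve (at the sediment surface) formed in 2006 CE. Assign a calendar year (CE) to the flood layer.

839 CE

Total varves = 910 + 332 + 1083 = 2325.
The flood layer sits at varve 1158 from the core base, so 2325 − 1158 = 1167 varves formed after it.
2006 − 1167 = 839 CE.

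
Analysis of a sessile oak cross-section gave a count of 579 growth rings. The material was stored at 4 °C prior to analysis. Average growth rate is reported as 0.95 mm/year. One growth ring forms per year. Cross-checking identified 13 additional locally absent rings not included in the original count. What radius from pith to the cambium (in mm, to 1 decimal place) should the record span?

562.4 mm

After corrections the count is 579 + 13 = 592 growth rings.
592 years at 0.95 mm/year gives 0.95 × 592 = 562.4 mm.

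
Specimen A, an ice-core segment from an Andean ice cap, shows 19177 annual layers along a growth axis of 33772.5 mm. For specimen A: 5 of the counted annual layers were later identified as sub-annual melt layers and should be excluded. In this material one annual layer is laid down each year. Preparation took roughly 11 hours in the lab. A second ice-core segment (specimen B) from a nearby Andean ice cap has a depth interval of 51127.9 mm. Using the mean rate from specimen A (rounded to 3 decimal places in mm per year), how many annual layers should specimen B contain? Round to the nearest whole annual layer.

Specimen A: after corrections the count is 19177 − 5 = 19172 annual layers.
A: 33772.5 mm over 19172 years gives 33772.5 / 19172 ≈ 1.762 mm/year.
Specimen B: 51127.9 mm / 1.762 mm per year = 29016.97 years ≈ 29017 annual layers.

29017 annual layers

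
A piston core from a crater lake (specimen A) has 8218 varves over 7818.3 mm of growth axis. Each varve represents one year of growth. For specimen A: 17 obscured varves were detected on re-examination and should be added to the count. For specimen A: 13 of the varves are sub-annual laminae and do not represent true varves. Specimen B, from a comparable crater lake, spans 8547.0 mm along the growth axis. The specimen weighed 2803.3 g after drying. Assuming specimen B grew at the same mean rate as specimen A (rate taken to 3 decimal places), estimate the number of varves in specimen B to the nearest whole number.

8987 varves

Specimen A: true varve count = 8218 − 13 + 17 = 8222.
A: Extension rate ≈ 7818.3 / 8222 = 0.951 mm/yr.
For B, 8547.0 / 0.951 = 8987.38 years ≈ 8987 varves.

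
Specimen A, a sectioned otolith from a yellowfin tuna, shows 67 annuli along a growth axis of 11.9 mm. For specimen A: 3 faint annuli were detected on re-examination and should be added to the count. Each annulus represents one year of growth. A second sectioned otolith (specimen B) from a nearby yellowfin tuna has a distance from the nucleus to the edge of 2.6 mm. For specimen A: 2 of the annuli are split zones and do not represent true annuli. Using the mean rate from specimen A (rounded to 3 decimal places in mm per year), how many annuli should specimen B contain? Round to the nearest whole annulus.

15 annuli

Specimen A: correcting the raw count gives 67 − 2 + 3 = 68 true annuli.
A: 11.9 mm over 68 years gives 11.9 / 68 ≈ 0.175 mm/yr.
For B, 2.6 / 0.175 = 14.86 years ≈ 15 annuli.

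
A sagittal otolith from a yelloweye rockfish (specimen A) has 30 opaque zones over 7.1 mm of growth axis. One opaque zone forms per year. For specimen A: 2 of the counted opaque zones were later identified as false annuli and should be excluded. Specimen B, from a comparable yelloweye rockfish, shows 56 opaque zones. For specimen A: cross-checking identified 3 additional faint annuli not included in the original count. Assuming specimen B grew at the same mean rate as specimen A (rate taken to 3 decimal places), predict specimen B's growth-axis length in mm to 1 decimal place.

Specimen A: adjusted count: 30 − 2 + 3 = 31 opaque zones.
A: 7.1 mm over 31 years gives 7.1 / 31 ≈ 0.229 mm/year.
For B, 0.229 mm/year × 56 years = 12.8 mm.

12.8 mm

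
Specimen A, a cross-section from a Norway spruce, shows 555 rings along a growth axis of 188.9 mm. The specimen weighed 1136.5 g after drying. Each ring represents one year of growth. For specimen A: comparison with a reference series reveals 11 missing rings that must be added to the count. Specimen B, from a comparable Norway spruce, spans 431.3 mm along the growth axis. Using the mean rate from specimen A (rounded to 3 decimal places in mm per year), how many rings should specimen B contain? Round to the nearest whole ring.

Specimen A: after corrections the count is 555 + 11 = 566 rings.
A: Extension rate ≈ 188.9 / 566 = 0.334 mm/year.
For B, 431.3 / 0.334 = 1291.32 years ≈ 1291 rings.

1291 rings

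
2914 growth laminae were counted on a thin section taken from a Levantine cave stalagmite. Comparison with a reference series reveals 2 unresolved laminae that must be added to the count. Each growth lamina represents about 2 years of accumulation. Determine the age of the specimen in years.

Adjusted count: 2914 + 2 = 2916 growth laminae.
At 2 years per growth lamina, 2916 × 2 = 5832 years.

5832 yr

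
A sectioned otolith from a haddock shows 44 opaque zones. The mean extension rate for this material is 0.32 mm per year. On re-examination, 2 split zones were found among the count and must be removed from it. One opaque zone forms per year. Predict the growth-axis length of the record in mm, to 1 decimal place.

13.4 mm

Correcting the raw count gives 44 − 2 = 42 true opaque zones.
42 years at 0.32 mm/year gives 0.32 × 42 = 13.4 mm.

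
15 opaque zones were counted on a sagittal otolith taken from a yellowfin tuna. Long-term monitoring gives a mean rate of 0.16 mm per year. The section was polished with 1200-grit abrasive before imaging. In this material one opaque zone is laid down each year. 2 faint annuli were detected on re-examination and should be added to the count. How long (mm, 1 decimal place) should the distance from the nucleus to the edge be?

2.7 mm

Correcting the raw count gives 15 + 2 = 17 true opaque zones.
Length ≈ 0.16 × 17 = 2.7 mm.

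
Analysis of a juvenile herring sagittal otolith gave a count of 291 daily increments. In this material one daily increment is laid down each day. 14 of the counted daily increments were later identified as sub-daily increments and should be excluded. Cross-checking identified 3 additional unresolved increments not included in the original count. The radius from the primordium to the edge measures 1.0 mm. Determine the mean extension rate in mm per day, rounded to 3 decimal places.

Adjusted count: 291 − 14 + 3 = 280 daily increments.
Extension rate ≈ 1.0 / 280 = 0.004 mm per day.

0.004 mm per day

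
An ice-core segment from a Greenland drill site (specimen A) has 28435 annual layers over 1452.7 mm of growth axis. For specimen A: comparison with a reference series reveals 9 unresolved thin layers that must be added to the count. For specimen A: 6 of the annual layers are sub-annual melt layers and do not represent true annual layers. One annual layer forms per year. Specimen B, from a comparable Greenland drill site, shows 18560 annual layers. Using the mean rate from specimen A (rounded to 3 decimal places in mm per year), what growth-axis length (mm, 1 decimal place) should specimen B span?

Specimen A: adjusted count: 28435 − 6 + 9 = 28438 annual layers.
A: Mean rate = 1452.7 mm / 28438 years ≈ 0.051 mm/year.
Length of B = 0.051 × 18560 = 946.6 mm.

946.6 mm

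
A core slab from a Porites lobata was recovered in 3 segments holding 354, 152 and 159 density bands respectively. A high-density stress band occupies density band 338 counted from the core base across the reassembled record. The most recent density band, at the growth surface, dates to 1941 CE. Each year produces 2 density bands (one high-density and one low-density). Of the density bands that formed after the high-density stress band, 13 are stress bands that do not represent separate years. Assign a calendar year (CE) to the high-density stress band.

Total density bands = 354 + 152 + 159 = 665.
665 − 338 = 327 density bands lie beyond the high-density stress band toward the growth surface.
327 − 13 false = 314 true density bands after the high-density stress band.
Dividing by 2 density bands per year: 314 / 2 = 157 years.
Counting back 157 years from 1941 CE places the high-density stress band in 1941 − 157 = 1784 CE.

1784 CE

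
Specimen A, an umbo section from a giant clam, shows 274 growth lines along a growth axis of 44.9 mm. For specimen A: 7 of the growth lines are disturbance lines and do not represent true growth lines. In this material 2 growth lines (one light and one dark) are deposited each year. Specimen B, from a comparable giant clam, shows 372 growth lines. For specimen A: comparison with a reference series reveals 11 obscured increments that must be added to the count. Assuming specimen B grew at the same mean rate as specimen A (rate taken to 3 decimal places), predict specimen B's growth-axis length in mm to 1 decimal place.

60.1 mm

Specimen A: adjusted count: 274 − 7 + 11 = 278 growth lines.
Specimen A: dividing by 2 growth lines per year: 278 / 2 = 139 years.
A: Extension rate ≈ 44.9 / 139 = 0.323 mm per year.
Specimen B: with 2 growth lines per year, 372 / 2 = 186 years. B's length ≈ 0.323 × 186 = 60.1 mm.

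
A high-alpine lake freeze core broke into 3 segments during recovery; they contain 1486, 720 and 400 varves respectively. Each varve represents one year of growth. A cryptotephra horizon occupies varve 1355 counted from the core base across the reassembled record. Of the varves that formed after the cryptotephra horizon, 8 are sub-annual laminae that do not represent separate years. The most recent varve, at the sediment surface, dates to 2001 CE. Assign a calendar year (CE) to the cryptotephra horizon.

758 CE

Total varves = 1486 + 720 + 400 = 2606.
The cryptotephra horizon sits at varve 1355 from the core base, so 2606 − 1355 = 1251 varves formed after it.
Excluding 8 false varves: 1251 − 8 = 1243.
Counting back 1243 years from 2001 CE places the cryptotephra horizon in 2001 − 1243 = 758 CE.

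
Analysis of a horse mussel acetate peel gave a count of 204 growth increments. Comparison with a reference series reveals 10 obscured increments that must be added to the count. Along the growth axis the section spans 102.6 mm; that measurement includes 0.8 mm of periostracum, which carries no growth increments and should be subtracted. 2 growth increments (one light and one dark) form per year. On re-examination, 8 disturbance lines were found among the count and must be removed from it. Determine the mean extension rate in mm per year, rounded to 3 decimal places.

After corrections the count is 204 − 8 + 10 = 206 growth increments.
206 growth increments at 2 per year is 206 / 2 = 103 years.
Removing the 0.8 mm offcut leaves 102.6 − 0.8 = 101.8 mm.
Extension rate ≈ 101.8 / 103 = 0.988 mm per year.

0.988 mm per year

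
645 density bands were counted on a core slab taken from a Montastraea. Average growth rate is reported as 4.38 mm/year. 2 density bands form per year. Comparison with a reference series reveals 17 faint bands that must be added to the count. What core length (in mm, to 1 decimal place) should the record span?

True density band count = 645 + 17 = 662.
With 2 density bands per year, 662 / 2 = 331 years.
Length ≈ 4.38 × 331 = 1449.8 mm.

1449.8 mm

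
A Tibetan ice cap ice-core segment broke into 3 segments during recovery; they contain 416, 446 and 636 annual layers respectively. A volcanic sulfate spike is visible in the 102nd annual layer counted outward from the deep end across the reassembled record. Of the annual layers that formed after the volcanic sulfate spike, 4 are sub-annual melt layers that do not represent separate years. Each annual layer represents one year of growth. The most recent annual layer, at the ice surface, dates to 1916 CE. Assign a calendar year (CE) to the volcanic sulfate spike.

Total annual layers = 416 + 446 + 636 = 1498.
1498 − 102 = 1396 annual layers lie beyond the volcanic sulfate spike toward the ice surface.
Excluding 4 false annual layers: 1396 − 4 = 1392.
The annual layer at the ice surface is 1916 CE, so the volcanic sulfate spike dates to 1916 − 1392 = 524 CE.

524 CE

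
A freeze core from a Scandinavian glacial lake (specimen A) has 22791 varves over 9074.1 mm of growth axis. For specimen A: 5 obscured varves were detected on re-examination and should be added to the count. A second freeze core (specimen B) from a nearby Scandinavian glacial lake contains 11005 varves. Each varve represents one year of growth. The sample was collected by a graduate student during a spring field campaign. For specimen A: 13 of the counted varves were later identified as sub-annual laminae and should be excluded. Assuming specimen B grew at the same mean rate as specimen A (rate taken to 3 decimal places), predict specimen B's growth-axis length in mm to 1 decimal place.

4380.0 mm

Specimen A: after corrections the count is 22791 − 13 + 5 = 22783 varves.
A: 9074.1 mm over 22783 years gives 9074.1 / 22783 ≈ 0.398 mm/year.
B's length ≈ 0.398 × 11005 = 4380.0 mm.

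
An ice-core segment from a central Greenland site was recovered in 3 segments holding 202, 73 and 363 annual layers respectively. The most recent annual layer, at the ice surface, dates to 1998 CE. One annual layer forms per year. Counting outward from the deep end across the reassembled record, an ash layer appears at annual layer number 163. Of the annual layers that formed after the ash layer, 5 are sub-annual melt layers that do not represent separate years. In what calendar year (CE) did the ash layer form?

1528 CE

Total annual layers = 202 + 73 + 363 = 638.
638 − 163 = 475 annual layers lie beyond the ash layer toward the ice surface.
475 − 5 false = 470 true annual layers after the ash layer.
The annual layer at the ice surface is 1998 CE, so the ash layer dates to 1998 − 470 = 1528 CE.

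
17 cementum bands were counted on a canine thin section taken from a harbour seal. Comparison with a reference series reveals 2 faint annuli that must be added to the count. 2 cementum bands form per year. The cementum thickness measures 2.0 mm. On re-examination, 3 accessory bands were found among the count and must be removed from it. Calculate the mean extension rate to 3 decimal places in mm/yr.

Adjusted count: 17 − 3 + 2 = 16 cementum bands.
With 2 cementum bands per year, 16 / 2 = 8 years.
2.0 mm over 8 years gives 2.0 / 8 ≈ 0.250 mm/yr.

0.250 mm/yr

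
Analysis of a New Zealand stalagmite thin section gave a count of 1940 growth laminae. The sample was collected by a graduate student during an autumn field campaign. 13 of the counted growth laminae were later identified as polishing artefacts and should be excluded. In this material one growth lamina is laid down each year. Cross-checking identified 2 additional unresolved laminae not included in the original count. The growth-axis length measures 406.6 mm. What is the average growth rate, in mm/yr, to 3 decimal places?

Adjusted count: 1940 − 13 + 2 = 1929 growth laminae.
Extension rate ≈ 406.6 / 1929 = 0.211 mm/yr.

0.211 mm/yr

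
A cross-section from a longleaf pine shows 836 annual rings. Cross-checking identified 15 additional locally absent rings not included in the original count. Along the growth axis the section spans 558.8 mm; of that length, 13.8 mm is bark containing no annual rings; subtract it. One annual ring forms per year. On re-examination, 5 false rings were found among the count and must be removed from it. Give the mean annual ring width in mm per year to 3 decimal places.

Adjusted count: 836 − 5 + 15 = 846 annual rings.
The growth record spans 558.8 − 13.8 = 545.0 mm.
Extension rate ≈ 545.0 / 846 = 0.644 mm per year.

0.644 mm per year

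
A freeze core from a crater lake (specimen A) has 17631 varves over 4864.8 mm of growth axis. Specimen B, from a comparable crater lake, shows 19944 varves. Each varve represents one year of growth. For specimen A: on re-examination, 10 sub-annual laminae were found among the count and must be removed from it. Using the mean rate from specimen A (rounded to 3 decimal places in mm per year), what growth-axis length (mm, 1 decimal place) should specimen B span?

Specimen A: true varve count = 17631 − 10 = 17621.
A: 4864.8 mm over 17621 years gives 4864.8 / 17621 ≈ 0.276 mm/year.
B's length ≈ 0.276 × 19944 = 5504.5 mm.

5504.5 mm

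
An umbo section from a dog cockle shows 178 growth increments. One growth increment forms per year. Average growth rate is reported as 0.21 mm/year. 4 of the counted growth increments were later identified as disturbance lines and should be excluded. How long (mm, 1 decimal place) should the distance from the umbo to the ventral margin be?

Correcting the raw count gives 178 − 4 = 174 true growth increments.
Predicted length = 0.21 mm/year × 174 years = 36.5 mm.

36.5 mm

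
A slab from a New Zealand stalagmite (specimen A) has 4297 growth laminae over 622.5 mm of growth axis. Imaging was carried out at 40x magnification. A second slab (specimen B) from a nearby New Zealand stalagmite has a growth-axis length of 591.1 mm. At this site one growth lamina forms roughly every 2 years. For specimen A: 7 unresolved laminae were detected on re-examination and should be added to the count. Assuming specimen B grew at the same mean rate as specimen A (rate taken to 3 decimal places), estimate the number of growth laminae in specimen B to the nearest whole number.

4105 growth laminae

Specimen A: after corrections the count is 4297 + 7 = 4304 growth laminae.
Specimen A: at 2 years per growth lamina, 4304 × 2 = 8608 years.
A: Mean rate = 622.5 mm / 8608 years ≈ 0.072 mm/yr.
For B, 591.1 / 0.072 = 8209.72 years; at 2 years per growth lamina that is 8209.72 / 2 ≈ 4105 growth laminae.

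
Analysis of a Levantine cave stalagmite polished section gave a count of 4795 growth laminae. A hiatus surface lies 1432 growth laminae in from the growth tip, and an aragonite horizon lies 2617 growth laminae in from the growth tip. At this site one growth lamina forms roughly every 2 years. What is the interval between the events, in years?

2370 years

2617 − 1432 = 1185 growth laminae lie between the two events.
Multiplying by 2 years per growth lamina: 1185 × 2 = 2370 years.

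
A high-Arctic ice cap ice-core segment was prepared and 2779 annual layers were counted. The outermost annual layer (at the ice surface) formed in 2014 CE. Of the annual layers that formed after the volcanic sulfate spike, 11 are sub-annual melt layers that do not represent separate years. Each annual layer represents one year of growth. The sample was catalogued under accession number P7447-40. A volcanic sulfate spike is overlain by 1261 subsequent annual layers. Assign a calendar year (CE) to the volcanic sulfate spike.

1261 annual layers formed after the volcanic sulfate spike.
Excluding 11 false annual layers: 1261 − 11 = 1250.
Counting back 1250 years from 2014 CE places the volcanic sulfate spike in 2014 − 1250 = 764 CE.

764 CE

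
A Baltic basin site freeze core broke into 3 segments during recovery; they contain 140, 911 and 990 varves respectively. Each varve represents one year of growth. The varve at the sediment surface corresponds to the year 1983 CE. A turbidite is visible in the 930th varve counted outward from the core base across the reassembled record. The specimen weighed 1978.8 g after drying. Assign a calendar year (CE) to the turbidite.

872 CE

Total varves = 140 + 911 + 990 = 2041.
Between varve 930 and the sediment surface there are 2041 − 930 = 1111 varves.
The varve at the sediment surface is 1983 CE, so the turbidite dates to 1983 − 1111 = 872 CE.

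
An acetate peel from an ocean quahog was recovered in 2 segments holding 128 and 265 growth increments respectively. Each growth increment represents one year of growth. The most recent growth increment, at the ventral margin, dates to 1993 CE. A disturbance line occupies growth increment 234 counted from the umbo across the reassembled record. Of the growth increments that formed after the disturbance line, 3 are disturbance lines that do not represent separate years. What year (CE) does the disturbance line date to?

Total growth increments = 128 + 265 = 393.
393 − 234 = 159 growth increments lie beyond the disturbance line toward the ventral margin.
Excluding 3 false growth increments: 159 − 3 = 156.
1993 − 156 = 1837 CE.

1837 CE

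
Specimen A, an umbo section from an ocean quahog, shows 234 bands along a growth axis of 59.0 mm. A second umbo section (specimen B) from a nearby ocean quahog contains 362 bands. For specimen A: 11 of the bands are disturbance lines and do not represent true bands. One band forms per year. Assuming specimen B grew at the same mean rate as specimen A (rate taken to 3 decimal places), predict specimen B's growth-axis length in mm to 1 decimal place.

95.9 mm

Specimen A: adjusted count: 234 − 11 = 223 bands.
A: 59.0 mm over 223 years gives 59.0 / 223 ≈ 0.265 mm per year.
B's length ≈ 0.265 × 362 = 95.9 mm.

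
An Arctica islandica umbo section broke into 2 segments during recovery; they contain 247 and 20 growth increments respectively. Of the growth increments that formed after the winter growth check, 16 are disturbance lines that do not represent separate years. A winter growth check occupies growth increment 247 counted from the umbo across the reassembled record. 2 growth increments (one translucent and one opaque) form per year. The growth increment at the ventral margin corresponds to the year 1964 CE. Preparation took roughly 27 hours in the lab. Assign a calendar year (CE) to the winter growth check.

Total growth increments = 247 + 20 = 267.
267 − 247 = 20 growth increments lie beyond the winter growth check toward the ventral margin.
Removing the 16 false growth increments leaves 20 − 16 = 4 true growth increments beyond the winter growth check.
Dividing by 2 growth increments per year: 4 / 2 = 2 years.
Counting back 2 years from 1964 CE places the winter growth check in 1964 − 2 = 1962 CE.

1962 CE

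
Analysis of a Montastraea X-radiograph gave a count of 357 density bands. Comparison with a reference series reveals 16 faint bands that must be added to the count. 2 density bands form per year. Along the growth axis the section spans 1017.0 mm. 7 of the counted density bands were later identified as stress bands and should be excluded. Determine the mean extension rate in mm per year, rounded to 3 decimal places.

5.557 mm per year

After corrections the count is 357 − 7 + 16 = 366 density bands.
366 density bands at 2 per year is 366 / 2 = 183 years.
Extension rate ≈ 1017.0 / 183 = 5.557 mm per year.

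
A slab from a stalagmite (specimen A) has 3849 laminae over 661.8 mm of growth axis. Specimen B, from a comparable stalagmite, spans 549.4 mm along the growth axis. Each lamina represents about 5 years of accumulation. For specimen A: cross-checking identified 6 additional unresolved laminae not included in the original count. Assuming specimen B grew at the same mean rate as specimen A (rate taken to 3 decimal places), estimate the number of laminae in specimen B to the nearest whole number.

3232 laminae

Specimen A: correcting the raw count gives 3849 + 6 = 3855 true laminae.
Specimen A: multiplying by 5 years per lamina: 3855 × 5 = 19275 years.
A: Extension rate ≈ 661.8 / 19275 = 0.034 mm per year.
For B, 549.4 / 0.034 = 16158.82 years; at 5 years per lamina that is 16158.82 / 5 ≈ 3232 laminae.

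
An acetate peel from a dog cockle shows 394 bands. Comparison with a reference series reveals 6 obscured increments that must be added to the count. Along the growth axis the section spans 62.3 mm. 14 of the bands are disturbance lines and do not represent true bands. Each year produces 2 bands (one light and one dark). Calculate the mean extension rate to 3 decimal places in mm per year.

0.323 mm per year

After corrections the count is 394 − 14 + 6 = 386 bands.
Dividing by 2 bands per year: 386 / 2 = 193 years.
62.3 mm over 193 years gives 62.3 / 193 ≈ 0.323 mm per year.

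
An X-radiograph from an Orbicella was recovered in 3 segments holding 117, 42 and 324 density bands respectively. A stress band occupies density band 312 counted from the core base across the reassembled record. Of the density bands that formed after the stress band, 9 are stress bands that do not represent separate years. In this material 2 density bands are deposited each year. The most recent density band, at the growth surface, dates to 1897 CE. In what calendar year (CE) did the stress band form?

Total density bands = 117 + 42 + 324 = 483.
Between density band 312 and the growth surface there are 483 − 312 = 171 density bands.
Removing the 9 false density bands leaves 171 − 9 = 162 true density bands beyond the stress band.
162 density bands at 2 per year is 162 / 2 = 81 years.
Counting back 81 years from 1897 CE places the stress band in 1897 − 81 = 1816 CE.

1816 CE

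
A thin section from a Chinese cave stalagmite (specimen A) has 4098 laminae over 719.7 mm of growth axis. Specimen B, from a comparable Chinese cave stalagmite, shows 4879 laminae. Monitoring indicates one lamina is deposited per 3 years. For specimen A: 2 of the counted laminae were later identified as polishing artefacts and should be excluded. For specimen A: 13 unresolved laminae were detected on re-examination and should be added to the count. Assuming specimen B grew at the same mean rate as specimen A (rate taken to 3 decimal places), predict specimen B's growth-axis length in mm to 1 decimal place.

848.9 mm

Specimen A: adjusted count: 4098 − 2 + 13 = 4109 laminae.
Specimen A: at 3 years per lamina, 4109 × 3 = 12327 years.
A: 719.7 mm over 12327 years gives 719.7 / 12327 ≈ 0.058 mm/yr.
Specimen B: at 3 years per lamina, 4879 × 3 = 14637 years. B's length ≈ 0.058 × 14637 = 848.9 mm.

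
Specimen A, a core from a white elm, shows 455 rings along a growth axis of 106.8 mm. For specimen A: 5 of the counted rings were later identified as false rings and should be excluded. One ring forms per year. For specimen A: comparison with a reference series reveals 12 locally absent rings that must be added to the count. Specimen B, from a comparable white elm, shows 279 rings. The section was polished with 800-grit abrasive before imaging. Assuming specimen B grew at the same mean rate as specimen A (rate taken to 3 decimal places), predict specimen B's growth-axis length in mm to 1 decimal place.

64.4 mm

Specimen A: true ring count = 455 − 5 + 12 = 462.
A: 106.8 mm over 462 years gives 106.8 / 462 ≈ 0.231 mm/yr.
For B, 0.231 mm/year × 279 years = 64.4 mm.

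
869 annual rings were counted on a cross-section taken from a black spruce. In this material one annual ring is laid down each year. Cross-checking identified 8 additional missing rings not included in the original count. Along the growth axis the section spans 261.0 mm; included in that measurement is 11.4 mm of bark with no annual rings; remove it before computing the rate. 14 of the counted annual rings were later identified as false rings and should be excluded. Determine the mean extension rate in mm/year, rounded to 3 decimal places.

After corrections the count is 869 − 14 + 8 = 863 annual rings.
Removing the 11.4 mm offcut leaves 261.0 − 11.4 = 249.6 mm.
Mean rate = 249.6 mm / 863 years ≈ 0.289 mm/year.

0.289 mm/year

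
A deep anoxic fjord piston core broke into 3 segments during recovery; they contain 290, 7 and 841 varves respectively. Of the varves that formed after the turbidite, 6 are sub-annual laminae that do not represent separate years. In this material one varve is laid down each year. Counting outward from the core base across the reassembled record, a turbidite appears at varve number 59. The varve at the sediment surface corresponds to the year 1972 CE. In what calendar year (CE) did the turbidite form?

899 CE

Total varves = 290 + 7 + 841 = 1138.
Between varve 59 and the sediment surface there are 1138 − 59 = 1079 varves.
Removing the 6 false varves leaves 1079 − 6 = 1073 true varves beyond the turbidite.
Counting back 1073 years from 1972 CE places the turbidite in 1972 − 1073 = 899 CE.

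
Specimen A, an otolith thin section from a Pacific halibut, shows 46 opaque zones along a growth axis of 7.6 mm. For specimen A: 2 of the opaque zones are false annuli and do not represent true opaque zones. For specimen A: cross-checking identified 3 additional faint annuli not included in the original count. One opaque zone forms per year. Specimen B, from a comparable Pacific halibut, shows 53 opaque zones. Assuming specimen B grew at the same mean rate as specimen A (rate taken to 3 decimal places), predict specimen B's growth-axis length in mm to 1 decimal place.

Specimen A: correcting the raw count gives 46 − 2 + 3 = 47 true opaque zones.
A: Mean rate = 7.6 mm / 47 years ≈ 0.162 mm/yr.
B's length ≈ 0.162 × 53 = 8.6 mm.

8.6 mm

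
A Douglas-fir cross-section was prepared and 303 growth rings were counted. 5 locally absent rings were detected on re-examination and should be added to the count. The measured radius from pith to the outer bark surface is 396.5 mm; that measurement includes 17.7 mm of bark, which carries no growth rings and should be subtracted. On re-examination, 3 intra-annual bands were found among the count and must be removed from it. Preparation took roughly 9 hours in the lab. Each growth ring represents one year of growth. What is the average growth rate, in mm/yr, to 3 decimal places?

True growth ring count = 303 − 3 + 5 = 305.
Net length = 396.5 − 17.7 = 378.8 mm.
378.8 mm over 305 years gives 378.8 / 305 ≈ 1.242 mm/yr.

1.242 mm/yr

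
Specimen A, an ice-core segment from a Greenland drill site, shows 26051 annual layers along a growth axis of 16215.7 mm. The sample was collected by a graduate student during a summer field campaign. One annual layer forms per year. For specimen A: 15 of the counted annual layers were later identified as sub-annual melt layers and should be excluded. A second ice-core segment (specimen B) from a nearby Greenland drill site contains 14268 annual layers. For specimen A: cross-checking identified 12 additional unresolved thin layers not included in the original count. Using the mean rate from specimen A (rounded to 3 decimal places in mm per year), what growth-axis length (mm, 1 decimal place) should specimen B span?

Specimen A: true annual layer count = 26051 − 15 + 12 = 26048.
A: Mean rate = 16215.7 mm / 26048 years ≈ 0.623 mm per year.
Length of B = 0.623 × 14268 = 8889.0 mm.

8889.0 mm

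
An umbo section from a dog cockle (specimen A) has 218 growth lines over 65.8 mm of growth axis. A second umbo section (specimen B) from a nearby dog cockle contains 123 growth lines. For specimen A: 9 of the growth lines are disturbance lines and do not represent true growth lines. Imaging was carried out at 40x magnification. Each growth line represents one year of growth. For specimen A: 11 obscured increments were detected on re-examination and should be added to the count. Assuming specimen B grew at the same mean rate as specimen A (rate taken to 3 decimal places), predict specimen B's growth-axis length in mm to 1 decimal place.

36.8 mm

Specimen A: after corrections the count is 218 − 9 + 11 = 220 growth lines.
A: Mean rate = 65.8 mm / 220 years ≈ 0.299 mm/yr.
B's length ≈ 0.299 × 123 = 36.8 mm.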